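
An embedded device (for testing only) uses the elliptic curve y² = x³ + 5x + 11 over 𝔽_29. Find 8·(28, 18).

(3, 16)

Write P = (28, 18).
Repeated addition: build up to 8P.
2P: tangent at (28, 18): λ = (3·28² + 5)/(2·18) ≡ 8/7. 7⁻¹ ≡ 25 (mod 29), so λ ≡ 8·25 ≡ 26.
  x = λ² - 28 - 28 = 676 - 56 ≡ 11; y = λ·(28 - 11) - 18 ≡ 18. → (11, 18)
3P: (11, 18) + (28, 18). λ = (18 - 18)/(28 - 11) ≡ 0/17 mod 29. 17⁻¹ ≡ 12 (mod 29) since 17·12 = 204 ≡ 1, so λ ≡ 0.
  x = λ² - 11 - 28 = 0 - 39 ≡ 19; y = λ·(11 - 19) - 18 ≡ 11. → (19, 11)
4P: (19, 11) + (28, 18). λ = (18 - 11)/(28 - 19) ≡ 7/9 mod 29. 9⁻¹ ≡ 13 (mod 29), so λ ≡ 4.
  x = λ² - 19 - 28 = 16 - 47 ≡ 27; y = λ·(19 - 27) - 11 ≡ 15. → (27, 15)
5P: (27, 15) + (28, 18). λ = (18 - 15)/(28 - 27) ≡ 3/1 mod 29. 1⁻¹ ≡ 1 (mod 29), so λ ≡ 3.
  x = λ² - 27 - 28 = 9 - 55 ≡ 12; y = λ·(27 - 12) - 15 ≡ 1. → (12, 1)
6P: (12, 1) + (28, 18). λ = (18 - 1)/(28 - 12) ≡ 17/16 mod 29. 16⁻¹ ≡ 20 (mod 29), so λ ≡ 21.
  x = λ² - 12 - 28 = 441 - 40 ≡ 24; y = λ·(12 - 24) - 1 ≡ 8. → (24, 8)
7P: (24, 8) + (28, 18). λ = (18 - 8)/(28 - 24) ≡ 10/4 mod 29. 4⁻¹ ≡ 22 (mod 29), so λ ≡ 17.
  x = λ² - 24 - 28 = 289 - 52 ≡ 5; y = λ·(24 - 5) - 8 ≡ 25. → (5, 25)
8P: (5, 25) + (28, 18). λ = (18 - 25)/(28 - 5) ≡ 22/23 mod 29. 23⁻¹ ≡ 24 (mod 29), so λ ≡ 6.
  x = λ² - 5 - 28 = 36 - 33 ≡ 3; y = λ·(5 - 3) - 25 ≡ 16. → (3, 16)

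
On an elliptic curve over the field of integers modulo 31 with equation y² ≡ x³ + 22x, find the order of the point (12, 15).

2P: tangent at (12, 15): λ = (3·12² + 22)/(2·15) ≡ 20/30. 30⁻¹ ≡ 30 (mod 31), so λ ≡ 20·30 ≡ 11.
  x = λ² - 12 - 12 = 121 - 24 ≡ 4; y = λ·(12 - 4) - 15 ≡ 11. → (4, 11)
3P: (4, 11) + (12, 15). λ = (15 - 11)/(12 - 4) ≡ 4/8 mod 31. 8⁻¹ ≡ 4 (mod 31), so λ ≡ 16.
  x = λ² - 4 - 12 = 256 - 16 ≡ 23; y = λ·(4 - 23) - 11 ≡ 26. → (23, 26)
4P: (23, 26) + (12, 15). λ = (15 - 26)/(12 - 23) ≡ 20/20 mod 31. 20⁻¹ ≡ 14 (mod 31), so λ ≡ 1.
  x = λ² - 23 - 12 = 1 - 35 ≡ 28; y = λ·(23 - 28) - 26 ≡ 0. → (28, 0)
5P: (28, 0) + (12, 15). λ = (15 - 0)/(12 - 28) ≡ 15/15 mod 31. 15⁻¹ ≡ 29 (mod 31), so λ ≡ 1.
  x = λ² - 28 - 12 = 1 - 40 ≡ 23; y = λ·(28 - 23) - 0 ≡ 5. → (23, 5)
6P: (23, 5) + (12, 15). λ = (15 - 5)/(12 - 23) ≡ 10/20 mod 31. 20⁻¹ ≡ 14 (mod 31), so λ ≡ 16.
  x = λ² - 23 - 12 = 256 - 35 ≡ 4; y = λ·(23 - 4) - 5 ≡ 20. → (4, 20)
7P: (4, 20) + (12, 15). λ = (15 - 20)/(12 - 4) ≡ 26/8 mod 31. 8⁻¹ ≡ 4 (mod 31) since 8·4 = 32 ≡ 1, so λ ≡ 11.
  x = λ² - 4 - 12 = 121 - 16 ≡ 12; y = λ·(4 - 12) - 20 ≡ 16. → (12, 16)
8P: (12, 16) + (12, 15): same x and y₁ ≡ -y₂, so the sum is ∞.
8P = ∞, so the order is 8.

8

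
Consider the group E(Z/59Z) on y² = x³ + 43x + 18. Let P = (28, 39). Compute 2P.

tangent at (28, 39): λ = (3·28² + 43)/(2·39) ≡ 35/19. 19⁻¹ ≡ 28 (mod 59) since 19·28 = 532 ≡ 1, so λ ≡ 35·28 ≡ 36.
  x = λ² - 28 - 28 = 1296 - 56 ≡ 1; y = λ·(28 - 1) - 39 ≡ 48. → (1, 48)

(1, 48)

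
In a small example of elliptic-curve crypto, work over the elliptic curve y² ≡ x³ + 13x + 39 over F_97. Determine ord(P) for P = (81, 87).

9

2P: tangent at (81, 87): λ = (3·81² + 13)/(2·87) ≡ 5/77. 77⁻¹ ≡ 63 (mod 97), so λ ≡ 5·63 ≡ 24.
  x = λ² - 81 - 81 = 576 - 162 ≡ 26; y = λ·(81 - 26) - 87 ≡ 69. → (26, 69)
3P: (26, 69) + (81, 87). λ = (87 - 69)/(81 - 26) ≡ 18/55 mod 97. 55⁻¹ ≡ 30 (mod 97) since 55·30 = 1650 ≡ 1, so λ ≡ 55.
  x = λ² - 26 - 81 = 3025 - 107 ≡ 8; y = λ·(26 - 8) - 69 ≡ 48. → (8, 48)
4P: (8, 48) + (81, 87). λ = (87 - 48)/(81 - 8) ≡ 39/73 mod 97. 73⁻¹ ≡ 4 (mod 97), so λ ≡ 59.
  x = λ² - 8 - 81 = 3481 - 89 ≡ 94; y = λ·(8 - 94) - 48 ≡ 19. → (94, 19)
5P: (94, 19) + (81, 87). λ = (87 - 19)/(81 - 94) ≡ 68/84 mod 97. 84⁻¹ ≡ 82 (mod 97) since 84·82 = 6888 ≡ 1, so λ ≡ 47.
  x = λ² - 94 - 81 = 2209 - 175 ≡ 94; y = λ·(94 - 94) - 19 ≡ 78. → (94, 78)
6P: (94, 78) + (81, 87). λ = (87 - 78)/(81 - 94) ≡ 9/84 mod 97. 84⁻¹ ≡ 82 (mod 97), so λ ≡ 59.
  x = λ² - 94 - 81 = 3481 - 175 ≡ 8; y = λ·(94 - 8) - 78 ≡ 49. → (8, 49)
7P: (8, 49) + (81, 87). λ = (87 - 49)/(81 - 8) ≡ 38/73 mod 97. 73⁻¹ ≡ 4 (mod 97) since 73·4 = 292 ≡ 1, so λ ≡ 55.
  x = λ² - 8 - 81 = 3025 - 89 ≡ 26; y = λ·(8 - 26) - 49 ≡ 28. → (26, 28)
8P: (26, 28) + (81, 87). λ = (87 - 28)/(81 - 26) ≡ 59/55 mod 97. 55⁻¹ ≡ 30 (mod 97), so λ ≡ 24.
  x = λ² - 26 - 81 = 576 - 107 ≡ 81; y = λ·(26 - 81) - 28 ≡ 10. → (81, 10)
9P: (81, 10) + (81, 87): same x and y₁ ≡ -y₂, so the sum is O.
9P = O, so the order is 9.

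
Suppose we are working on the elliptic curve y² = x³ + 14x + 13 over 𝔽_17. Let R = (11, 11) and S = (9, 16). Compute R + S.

(16, 10)

(11, 11) + (9, 16). λ = (16 - 11)/(9 - 11) ≡ 5/15 mod 17. 15⁻¹ ≡ 8 (mod 17), so λ ≡ 6.
  x = λ² - 11 - 9 = 36 - 20 ≡ 16; y = λ·(11 - 16) - 11 ≡ 10. → (16, 10)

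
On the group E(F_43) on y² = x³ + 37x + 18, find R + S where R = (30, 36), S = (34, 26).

(30, 36) + (34, 26). λ = (26 - 36)/(34 - 30) ≡ 33/4 mod 43. 4⁻¹ ≡ 11 (mod 43) since 4·11 = 44 ≡ 1, so λ ≡ 19.
  x = λ² - 30 - 34 = 361 - 64 ≡ 39; y = λ·(30 - 39) - 36 ≡ 8. → (39, 8)

(39, 8)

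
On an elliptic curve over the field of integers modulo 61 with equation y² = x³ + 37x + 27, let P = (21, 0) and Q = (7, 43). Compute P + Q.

(21, 0) + (7, 43). λ = (43 - 0)/(7 - 21) ≡ 43/47 mod 61. 47⁻¹ ≡ 13 (mod 61), so λ ≡ 10.
  x = λ² - 21 - 7 = 100 - 28 ≡ 11; y = λ·(21 - 11) - 0 ≡ 39. → (11, 39)

(11, 39)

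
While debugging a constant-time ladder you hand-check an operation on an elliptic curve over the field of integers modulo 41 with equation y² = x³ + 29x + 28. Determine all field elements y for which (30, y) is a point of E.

10, 31

x³ + 29x + 28 = 27898 ≡ 18 (mod 41).
Square roots of 18 mod 41: 10 and 31 (since 10² = 100 ≡ 18).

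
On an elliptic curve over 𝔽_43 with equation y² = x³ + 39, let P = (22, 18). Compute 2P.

tangent at (22, 18): λ = (3·22² + 0)/(2·18) ≡ 33/36. 36⁻¹ ≡ 6 (mod 43), so λ ≡ 33·6 ≡ 26.
  x = λ² - 22 - 22 = 676 - 44 ≡ 30; y = λ·(22 - 30) - 18 ≡ 32. → (30, 32)

(30, 32)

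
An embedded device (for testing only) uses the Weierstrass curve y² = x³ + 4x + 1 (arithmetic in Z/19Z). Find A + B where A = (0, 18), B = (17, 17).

(0, 18) + (17, 17). λ = (17 - 18)/(17 - 0) ≡ 18/17 mod 19. 17⁻¹ ≡ 9 (mod 19), so λ ≡ 10.
  x = λ² - 0 - 17 = 100 - 17 ≡ 7; y = λ·(0 - 7) - 18 ≡ 7. → (7, 7)

(7, 7)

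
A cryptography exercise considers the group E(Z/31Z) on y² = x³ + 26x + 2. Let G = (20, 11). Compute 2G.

(16, 9)

tangent at (20, 11): λ = (3·20² + 26)/(2·11) ≡ 17/22. 22⁻¹ ≡ 24 (mod 31) since 22·24 = 528 ≡ 1, so λ ≡ 17·24 ≡ 5.
  x = λ² - 20 - 20 = 25 - 40 ≡ 16; y = λ·(20 - 16) - 11 ≡ 9. → (16, 9)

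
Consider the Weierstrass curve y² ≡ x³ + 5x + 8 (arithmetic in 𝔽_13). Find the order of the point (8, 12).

12

2P: tangent at (8, 12): λ = (3·8² + 5)/(2·12) ≡ 2/11. 11⁻¹ ≡ 6 (mod 13), so λ ≡ 2·6 ≡ 12.
  x = λ² - 8 - 8 = 144 - 16 ≡ 11; y = λ·(8 - 11) - 12 ≡ 4. → (11, 4)
3P: (11, 4) + (8, 12). λ = (12 - 4)/(8 - 11) ≡ 8/10 mod 13. 10⁻¹ ≡ 4 (mod 13), so λ ≡ 6.
  x = λ² - 11 - 8 = 36 - 19 ≡ 4; y = λ·(11 - 4) - 4 ≡ 12. → (4, 12)
4P: (4, 12) + (8, 12). λ = (12 - 12)/(8 - 4) ≡ 0/4 mod 13. 4⁻¹ ≡ 10 (mod 13), so λ ≡ 0.
  x = λ² - 4 - 8 = 0 - 12 ≡ 1; y = λ·(4 - 1) - 12 ≡ 1. → (1, 1)
5P: (1, 1) + (8, 12). λ = (12 - 1)/(8 - 1) ≡ 11/7 mod 13. 7⁻¹ ≡ 2 (mod 13) since 7·2 = 14 ≡ 1, so λ ≡ 9.
  x = λ² - 1 - 8 = 81 - 9 ≡ 7; y = λ·(1 - 7) - 1 ≡ 10. → (7, 10)
6P: (7, 10) + (8, 12). λ = (12 - 10)/(8 - 7) ≡ 2/1 mod 13. 1⁻¹ ≡ 1 (mod 13), so λ ≡ 2.
  x = λ² - 7 - 8 = 4 - 15 ≡ 2; y = λ·(7 - 2) - 10 ≡ 0. → (2, 0)
7P: (2, 0) + (8, 12). λ = (12 - 0)/(8 - 2) ≡ 12/6 mod 13. 6⁻¹ ≡ 11 (mod 13) since 6·11 = 66 ≡ 1, so λ ≡ 2.
  x = λ² - 2 - 8 = 4 - 10 ≡ 7; y = λ·(2 - 7) - 0 ≡ 3. → (7, 3)
8P: (7, 3) + (8, 12). λ = (12 - 3)/(8 - 7) ≡ 9/1 mod 13. 1⁻¹ ≡ 1 (mod 13), so λ ≡ 9.
  x = λ² - 7 - 8 = 81 - 15 ≡ 1; y = λ·(7 - 1) - 3 ≡ 12. → (1, 12)
9P: (1, 12) + (8, 12). λ = (12 - 12)/(8 - 1) ≡ 0/7 mod 13. 7⁻¹ ≡ 2 (mod 13) since 7·2 = 14 ≡ 1, so λ ≡ 0.
  x = λ² - 1 - 8 = 0 - 9 ≡ 4; y = λ·(1 - 4) - 12 ≡ 1. → (4, 1)
10P: (4, 1) + (8, 12). λ = (12 - 1)/(8 - 4) ≡ 11/4 mod 13. 4⁻¹ ≡ 10 (mod 13), so λ ≡ 6.
  x = λ² - 4 - 8 = 36 - 12 ≡ 11; y = λ·(4 - 11) - 1 ≡ 9. → (11, 9)
11P: (11, 9) + (8, 12). λ = (12 - 9)/(8 - 11) ≡ 3/10 mod 13. 10⁻¹ ≡ 4 (mod 13) since 10·4 = 40 ≡ 1, so λ ≡ 12.
  x = λ² - 11 - 8 = 144 - 19 ≡ 8; y = λ·(11 - 8) - 9 ≡ 1. → (8, 1)
12P: (8, 1) + (8, 12): same x and y₁ ≡ -y₂, so the sum is O.
12P = O, so the order is 12.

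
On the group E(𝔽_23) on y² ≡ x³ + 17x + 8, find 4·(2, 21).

(17, 14)

Write Q = (2, 21).
Repeated addition: build up to 4Q.
2Q: tangent at (2, 21): λ = (3·2² + 17)/(2·21) ≡ 6/19. 19⁻¹ ≡ 17 (mod 23), so λ ≡ 6·17 ≡ 10.
  x = λ² - 2 - 2 = 100 - 4 ≡ 4; y = λ·(2 - 4) - 21 ≡ 5. → (4, 5)
3Q: (4, 5) + (2, 21). λ = (21 - 5)/(2 - 4) ≡ 16/21 mod 23. 21⁻¹ ≡ 11 (mod 23), so λ ≡ 15.
  x = λ² - 4 - 2 = 225 - 6 ≡ 12; y = λ·(4 - 12) - 5 ≡ 13. → (12, 13)
4Q: (12, 13) + (2, 21). λ = (21 - 13)/(2 - 12) ≡ 8/13 mod 23. 13⁻¹ ≡ 16 (mod 23) since 13·16 = 208 ≡ 1, so λ ≡ 13.
  x = λ² - 12 - 2 = 169 - 14 ≡ 17; y = λ·(12 - 17) - 13 ≡ 14. → (17, 14)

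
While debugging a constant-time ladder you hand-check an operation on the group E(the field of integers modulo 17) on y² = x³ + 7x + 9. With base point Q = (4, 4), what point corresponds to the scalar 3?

(8, 13)

Repeated addition: build up to 3Q.
2Q: tangent at (4, 4): λ = (3·4² + 7)/(2·4) ≡ 4/8. 8⁻¹ ≡ 15 (mod 17), so λ ≡ 4·15 ≡ 9.
  x = λ² - 4 - 4 = 81 - 8 ≡ 5; y = λ·(4 - 5) - 4 ≡ 4. → (5, 4)
3Q: (5, 4) + (4, 4). λ = (4 - 4)/(4 - 5) ≡ 0/16 mod 17. 16⁻¹ ≡ 16 (mod 17), so λ ≡ 0.
  x = λ² - 5 - 4 = 0 - 9 ≡ 8; y = λ·(5 - 8) - 4 ≡ 13. → (8, 13)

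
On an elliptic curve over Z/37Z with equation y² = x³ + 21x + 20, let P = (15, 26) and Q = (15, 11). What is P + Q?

O

The two points share x = 15 and their y-coordinates satisfy 26 + 11 ≡ 0 (mod 37), so they are inverses. Their sum is ∞.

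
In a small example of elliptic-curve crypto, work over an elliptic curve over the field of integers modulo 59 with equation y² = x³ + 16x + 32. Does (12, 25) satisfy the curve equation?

y² = 25² ≡ 35; x³ + 16x + 32 = 1952 ≡ 5 (mod 59). 35 ≠ 5.

no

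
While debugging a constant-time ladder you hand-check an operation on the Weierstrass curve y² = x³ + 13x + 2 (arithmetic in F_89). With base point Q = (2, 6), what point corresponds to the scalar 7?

Repeated addition: build up to 7Q.
2Q: tangent at (2, 6): λ = (3·2² + 13)/(2·6) ≡ 25/12. 12⁻¹ ≡ 52 (mod 89), so λ ≡ 25·52 ≡ 54.
  x = λ² - 2 - 2 = 2916 - 4 ≡ 64; y = λ·(2 - 64) - 6 ≡ 28. → (64, 28)
3Q: (64, 28) + (2, 6). λ = (6 - 28)/(2 - 64) ≡ 67/27 mod 89. 27⁻¹ ≡ 33 (mod 89) since 27·33 = 891 ≡ 1, so λ ≡ 75.
  x = λ² - 64 - 2 = 5625 - 66 ≡ 41; y = λ·(64 - 41) - 28 ≡ 6. → (41, 6)
4Q: (41, 6) + (2, 6). λ = (6 - 6)/(2 - 41) ≡ 0/50 mod 89. 50⁻¹ ≡ 73 (mod 89), so λ ≡ 0.
  x = λ² - 41 - 2 = 0 - 43 ≡ 46; y = λ·(41 - 46) - 6 ≡ 83. → (46, 83)
5Q: (46, 83) + (2, 6). λ = (6 - 83)/(2 - 46) ≡ 12/45 mod 89. 45⁻¹ ≡ 2 (mod 89), so λ ≡ 24.
  x = λ² - 46 - 2 = 576 - 48 ≡ 83; y = λ·(46 - 83) - 83 ≡ 8. → (83, 8)
6Q: (83, 8) + (2, 6). λ = (6 - 8)/(2 - 83) ≡ 87/8 mod 89. 8⁻¹ ≡ 78 (mod 89) since 8·78 = 624 ≡ 1, so λ ≡ 22.
  x = λ² - 83 - 2 = 484 - 85 ≡ 43; y = λ·(83 - 43) - 8 ≡ 71. → (43, 71)
7Q: (43, 71) + (2, 6). λ = (6 - 71)/(2 - 43) ≡ 24/48 mod 89. 48⁻¹ ≡ 13 (mod 89) since 48·13 = 624 ≡ 1, so λ ≡ 45.
  x = λ² - 43 - 2 = 2025 - 45 ≡ 22; y = λ·(43 - 22) - 71 ≡ 73. → (22, 73)

(22, 73)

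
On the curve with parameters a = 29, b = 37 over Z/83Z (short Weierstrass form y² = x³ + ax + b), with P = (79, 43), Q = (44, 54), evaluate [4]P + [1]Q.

First 4P:
Repeated addition: build up to 4P.
2P: tangent at (79, 43): λ = (3·79² + 29)/(2·43) ≡ 77/3. 3⁻¹ ≡ 28 (mod 83), so λ ≡ 77·28 ≡ 81.
  x = λ² - 79 - 79 = 6561 - 158 ≡ 12; y = λ·(79 - 12) - 43 ≡ 72. → (12, 72)
3P: (12, 72) + (79, 43). λ = (43 - 72)/(79 - 12) ≡ 54/67 mod 83. 67⁻¹ ≡ 57 (mod 83), so λ ≡ 7.
  x = λ² - 12 - 79 = 49 - 91 ≡ 41; y = λ·(12 - 41) - 72 ≡ 57. → (41, 57)
4P: (41, 57) + (79, 43). λ = (43 - 57)/(79 - 41) ≡ 69/38 mod 83. 38⁻¹ ≡ 59 (mod 83) since 38·59 = 2242 ≡ 1, so λ ≡ 4.
  x = λ² - 41 - 79 = 16 - 120 ≡ 62; y = λ·(41 - 62) - 57 ≡ 25. → (62, 25)
4P = (62, 25).
Finally 4P + Q:
(62, 25) + (44, 54). λ = (54 - 25)/(44 - 62) ≡ 29/65 mod 83. 65⁻¹ ≡ 23 (mod 83) since 65·23 = 1495 ≡ 1, so λ ≡ 3.
  x = λ² - 62 - 44 = 9 - 106 ≡ 69; y = λ·(62 - 69) - 25 ≡ 37. → (69, 37)

(69, 37)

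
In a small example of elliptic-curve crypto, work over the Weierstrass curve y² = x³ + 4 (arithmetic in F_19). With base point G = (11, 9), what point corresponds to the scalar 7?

O

Double-and-add on 7 = (111)₂. Start with G = (11, 9) for the leading 1-bit.
double: tangent at (11, 9): λ = (3·11² + 0)/(2·9) ≡ 2/18. 18⁻¹ ≡ 18 (mod 19) since 18·18 = 324 ≡ 1, so λ ≡ 2·18 ≡ 17.
  x = λ² - 11 - 11 = 289 - 22 ≡ 1; y = λ·(11 - 1) - 9 ≡ 9. → (1, 9)
add G: (1, 9) + (11, 9). λ = (9 - 9)/(11 - 1) ≡ 0/10 mod 19. 10⁻¹ ≡ 2 (mod 19), so λ ≡ 0.
  x = λ² - 1 - 11 = 0 - 12 ≡ 7; y = λ·(1 - 7) - 9 ≡ 10. → (7, 10)
double: tangent at (7, 10): λ = (3·7² + 0)/(2·10) ≡ 14/1. 1⁻¹ ≡ 1 (mod 19) since 1·1 = 1 ≡ 1, so λ ≡ 14·1 ≡ 14.
  x = λ² - 7 - 7 = 196 - 14 ≡ 11; y = λ·(7 - 11) - 10 ≡ 10. → (11, 10)
add G: (11, 10) + (11, 9): same x and y₁ ≡ -y₂, so the sum is ∞.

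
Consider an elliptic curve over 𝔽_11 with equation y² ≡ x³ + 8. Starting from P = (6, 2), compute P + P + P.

Repeated addition: build up to 3P.
2P: tangent at (6, 2): λ = (3·6² + 0)/(2·2) ≡ 9/4. 4⁻¹ ≡ 3 (mod 11), so λ ≡ 9·3 ≡ 5.
  x = λ² - 6 - 6 = 25 - 12 ≡ 2; y = λ·(6 - 2) - 2 ≡ 7. → (2, 7)
3P: (2, 7) + (6, 2). λ = (2 - 7)/(6 - 2) ≡ 6/4 mod 11. 4⁻¹ ≡ 3 (mod 11), so λ ≡ 7.
  x = λ² - 2 - 6 = 49 - 8 ≡ 8; y = λ·(2 - 8) - 7 ≡ 6. → (8, 6)

(8, 6)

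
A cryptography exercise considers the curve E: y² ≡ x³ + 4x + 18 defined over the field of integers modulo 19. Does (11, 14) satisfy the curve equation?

yes

y² = 14² ≡ 6; x³ + 4x + 18 = 1393 ≡ 6 (mod 19). 6 = 6.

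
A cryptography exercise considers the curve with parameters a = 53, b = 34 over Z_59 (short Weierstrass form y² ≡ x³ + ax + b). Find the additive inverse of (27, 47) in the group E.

-(27, 47) = (27, -47 mod 59) = (27, 12).

(27, 12)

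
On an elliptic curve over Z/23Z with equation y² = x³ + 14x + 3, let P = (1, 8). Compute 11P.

Double-and-add on 11 = (1011)₂. Start with P = (1, 8) for the leading 1-bit.
double: tangent at (1, 8): λ = (3·1² + 14)/(2·8) ≡ 17/16. 16⁻¹ ≡ 13 (mod 23), so λ ≡ 17·13 ≡ 14.
  x = λ² - 1 - 1 = 196 - 2 ≡ 10; y = λ·(1 - 10) - 8 ≡ 4. → (10, 4)
double: tangent at (10, 4): λ = (3·10² + 14)/(2·4) ≡ 15/8. 8⁻¹ ≡ 3 (mod 23) since 8·3 = 24 ≡ 1, so λ ≡ 15·3 ≡ 22.
  x = λ² - 10 - 10 = 484 - 20 ≡ 4; y = λ·(10 - 4) - 4 ≡ 13. → (4, 13)
add P: (4, 13) + (1, 8). λ = (8 - 13)/(1 - 4) ≡ 18/20 mod 23. 20⁻¹ ≡ 15 (mod 23), so λ ≡ 17.
  x = λ² - 4 - 1 = 289 - 5 ≡ 8; y = λ·(4 - 8) - 13 ≡ 11. → (8, 11)
double: tangent at (8, 11): λ = (3·8² + 14)/(2·11) ≡ 22/22. 22⁻¹ ≡ 22 (mod 23) since 22·22 = 484 ≡ 1, so λ ≡ 22·22 ≡ 1.
  x = λ² - 8 - 8 = 1 - 16 ≡ 8; y = λ·(8 - 8) - 11 ≡ 12. → (8, 12)
add P: (8, 12) + (1, 8). λ = (8 - 12)/(1 - 8) ≡ 19/16 mod 23. 16⁻¹ ≡ 13 (mod 23), so λ ≡ 17.
  x = λ² - 8 - 1 = 289 - 9 ≡ 4; y = λ·(8 - 4) - 12 ≡ 10. → (4, 10)

(4, 10)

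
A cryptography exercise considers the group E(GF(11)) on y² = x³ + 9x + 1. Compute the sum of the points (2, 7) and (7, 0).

(2, 7) + (7, 0). λ = (0 - 7)/(7 - 2) ≡ 4/5 mod 11. 5⁻¹ ≡ 9 (mod 11), so λ ≡ 3.
  x = λ² - 2 - 7 = 9 - 9 ≡ 0; y = λ·(2 - 0) - 7 ≡ 10. → (0, 10)

(0, 10)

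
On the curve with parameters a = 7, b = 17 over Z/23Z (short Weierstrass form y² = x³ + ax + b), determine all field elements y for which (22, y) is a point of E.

x³ + 7x + 17 = 10819 ≡ 9 (mod 23).
Square roots of 9 mod 23: 3 and 20 (since 3² = 9 ≡ 9).

3, 20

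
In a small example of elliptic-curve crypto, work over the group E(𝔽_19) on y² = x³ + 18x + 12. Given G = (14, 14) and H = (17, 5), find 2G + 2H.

(3, 13)

First 2G:
Repeated addition: build up to 2G.
2G: tangent at (14, 14): λ = (3·14² + 18)/(2·14) ≡ 17/9. 9⁻¹ ≡ 17 (mod 19), so λ ≡ 17·17 ≡ 4.
  x = λ² - 14 - 14 = 16 - 28 ≡ 7; y = λ·(14 - 7) - 14 ≡ 14. → (7, 14)
2G = (7, 14).
Next 2H:
Repeated addition: build up to 2H.
2H: tangent at (17, 5): λ = (3·17² + 18)/(2·5) ≡ 11/10. 10⁻¹ ≡ 2 (mod 19), so λ ≡ 11·2 ≡ 3.
  x = λ² - 17 - 17 = 9 - 34 ≡ 13; y = λ·(17 - 13) - 5 ≡ 7. → (13, 7)
2H = (13, 7).
Finally 2G + 2H:
(7, 14) + (13, 7). λ = (7 - 14)/(13 - 7) ≡ 12/6 mod 19. 6⁻¹ ≡ 16 (mod 19), so λ ≡ 2.
  x = λ² - 7 - 13 = 4 - 20 ≡ 3; y = λ·(7 - 3) - 14 ≡ 13. → (3, 13)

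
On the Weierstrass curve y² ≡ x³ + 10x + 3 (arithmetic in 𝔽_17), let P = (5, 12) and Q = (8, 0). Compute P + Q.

(5, 12) + (8, 0). λ = (0 - 12)/(8 - 5) ≡ 5/3 mod 17. 3⁻¹ ≡ 6 (mod 17), so λ ≡ 13.
  x = λ² - 5 - 8 = 169 - 13 ≡ 3; y = λ·(5 - 3) - 12 ≡ 14. → (3, 14)

(3, 14)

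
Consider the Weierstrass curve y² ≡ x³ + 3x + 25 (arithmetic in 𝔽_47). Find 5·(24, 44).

(20, 1)

Write G = (24, 44).
Double-and-add on 5 = (101)₂. Start with G = (24, 44) for the leading 1-bit.
double: tangent at (24, 44): λ = (3·24² + 3)/(2·44) ≡ 39/41. 41⁻¹ ≡ 39 (mod 47), so λ ≡ 39·39 ≡ 17.
  x = λ² - 24 - 24 = 289 - 48 ≡ 6; y = λ·(24 - 6) - 44 ≡ 27. → (6, 27)
double: tangent at (6, 27): λ = (3·6² + 3)/(2·27) ≡ 17/7. 7⁻¹ ≡ 27 (mod 47), so λ ≡ 17·27 ≡ 36.
  x = λ² - 6 - 6 = 1296 - 12 ≡ 15; y = λ·(6 - 15) - 27 ≡ 25. → (15, 25)
add G: (15, 25) + (24, 44). λ = (44 - 25)/(24 - 15) ≡ 19/9 mod 47. 9⁻¹ ≡ 21 (mod 47), so λ ≡ 23.
  x = λ² - 15 - 24 = 529 - 39 ≡ 20; y = λ·(15 - 20) - 25 ≡ 1. → (20, 1)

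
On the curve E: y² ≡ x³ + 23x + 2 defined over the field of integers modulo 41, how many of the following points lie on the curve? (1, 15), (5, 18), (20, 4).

(1, 15): 15² ≡ 20, rhs ≡ 26 → off.
(5, 18): 18² ≡ 37, rhs ≡ 37 → on.
(20, 4): 4² ≡ 16, rhs ≡ 16 → on.

2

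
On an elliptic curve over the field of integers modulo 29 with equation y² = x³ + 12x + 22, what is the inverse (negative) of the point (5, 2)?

(5, 27)

-(5, 2) = (5, -2 mod 29) = (5, 27).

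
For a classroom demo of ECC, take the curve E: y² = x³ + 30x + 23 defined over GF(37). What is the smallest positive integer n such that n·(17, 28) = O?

2P: tangent at (17, 28): λ = (3·17² + 30)/(2·28) ≡ 9/19. 19⁻¹ ≡ 2 (mod 37), so λ ≡ 9·2 ≡ 18.
  x = λ² - 17 - 17 = 324 - 34 ≡ 31; y = λ·(17 - 31) - 28 ≡ 16. → (31, 16)
3P: (31, 16) + (17, 28). λ = (28 - 16)/(17 - 31) ≡ 12/23 mod 37. 23⁻¹ ≡ 29 (mod 37), so λ ≡ 15.
  x = λ² - 31 - 17 = 225 - 48 ≡ 29; y = λ·(31 - 29) - 16 ≡ 14. → (29, 14)
4P: (29, 14) + (17, 28). λ = (28 - 14)/(17 - 29) ≡ 14/25 mod 37. 25⁻¹ ≡ 3 (mod 37), so λ ≡ 5.
  x = λ² - 29 - 17 = 25 - 46 ≡ 16; y = λ·(29 - 16) - 14 ≡ 14. → (16, 14)
5P: (16, 14) + (17, 28). λ = (28 - 14)/(17 - 16) ≡ 14/1 mod 37. 1⁻¹ ≡ 1 (mod 37) since 1·1 = 1 ≡ 1, so λ ≡ 14.
  x = λ² - 16 - 17 = 196 - 33 ≡ 15; y = λ·(16 - 15) - 14 ≡ 0. → (15, 0)
6P: (15, 0) + (17, 28). λ = (28 - 0)/(17 - 15) ≡ 28/2 mod 37. 2⁻¹ ≡ 19 (mod 37) since 2·19 = 38 ≡ 1, so λ ≡ 14.
  x = λ² - 15 - 17 = 196 - 32 ≡ 16; y = λ·(15 - 16) - 0 ≡ 23. → (16, 23)
7P: (16, 23) + (17, 28). λ = (28 - 23)/(17 - 16) ≡ 5/1 mod 37. 1⁻¹ ≡ 1 (mod 37), so λ ≡ 5.
  x = λ² - 16 - 17 = 25 - 33 ≡ 29; y = λ·(16 - 29) - 23 ≡ 23. → (29, 23)
8P: (29, 23) + (17, 28). λ = (28 - 23)/(17 - 29) ≡ 5/25 mod 37. 25⁻¹ ≡ 3 (mod 37), so λ ≡ 15.
  x = λ² - 29 - 17 = 225 - 46 ≡ 31; y = λ·(29 - 31) - 23 ≡ 21. → (31, 21)
9P: (31, 21) + (17, 28). λ = (28 - 21)/(17 - 31) ≡ 7/23 mod 37. 23⁻¹ ≡ 29 (mod 37) since 23·29 = 667 ≡ 1, so λ ≡ 18.
  x = λ² - 31 - 17 = 324 - 48 ≡ 17; y = λ·(31 - 17) - 21 ≡ 9. → (17, 9)
10P: (17, 9) + (17, 28): same x and y₁ ≡ -y₂, so the sum is O.
10P = O, so the order is 10.

10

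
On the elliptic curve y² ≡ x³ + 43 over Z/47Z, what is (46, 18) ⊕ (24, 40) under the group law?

(46, 18) + (24, 40). λ = (40 - 18)/(24 - 46) ≡ 22/25 mod 47. 25⁻¹ ≡ 32 (mod 47), so λ ≡ 46.
  x = λ² - 46 - 24 = 2116 - 70 ≡ 25; y = λ·(46 - 25) - 18 ≡ 8. → (25, 8)

(25, 8)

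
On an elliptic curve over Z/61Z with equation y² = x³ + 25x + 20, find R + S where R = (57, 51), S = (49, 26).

(57, 51) + (49, 26). λ = (26 - 51)/(49 - 57) ≡ 36/53 mod 61. 53⁻¹ ≡ 38 (mod 61), so λ ≡ 26.
  x = λ² - 57 - 49 = 676 - 106 ≡ 21; y = λ·(57 - 21) - 51 ≡ 31. → (21, 31)

(21, 31)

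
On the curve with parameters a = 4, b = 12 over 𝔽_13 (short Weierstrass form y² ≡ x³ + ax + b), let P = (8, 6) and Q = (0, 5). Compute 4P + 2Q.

(0, 8)

First 4P:
Double-and-add on 4 = (100)₂. Start with P = (8, 6) for the leading 1-bit.
double: tangent at (8, 6): λ = (3·8² + 4)/(2·6) ≡ 1/12. 12⁻¹ ≡ 12 (mod 13), so λ ≡ 1·12 ≡ 12.
  x = λ² - 8 - 8 = 144 - 16 ≡ 11; y = λ·(8 - 11) - 6 ≡ 10. → (11, 10)
double: tangent at (11, 10): λ = (3·11² + 4)/(2·10) ≡ 3/7. 7⁻¹ ≡ 2 (mod 13), so λ ≡ 3·2 ≡ 6.
  x = λ² - 11 - 11 = 36 - 22 ≡ 1; y = λ·(11 - 1) - 10 ≡ 11. → (1, 11)
4P = (1, 11).
Next 2Q:
Repeated addition: build up to 2Q.
2Q: tangent at (0, 5): λ = (3·0² + 4)/(2·5) ≡ 4/10. 10⁻¹ ≡ 4 (mod 13), so λ ≡ 4·4 ≡ 3.
  x = λ² - 0 - 0 = 9 - 0 ≡ 9; y = λ·(0 - 9) - 5 ≡ 7. → (9, 7)
2Q = (9, 7).
Finally 4P + 2Q:
(1, 11) + (9, 7). λ = (7 - 11)/(9 - 1) ≡ 9/8 mod 13. 8⁻¹ ≡ 5 (mod 13), so λ ≡ 6.
  x = λ² - 1 - 9 = 36 - 10 ≡ 0; y = λ·(1 - 0) - 11 ≡ 8. → (0, 8)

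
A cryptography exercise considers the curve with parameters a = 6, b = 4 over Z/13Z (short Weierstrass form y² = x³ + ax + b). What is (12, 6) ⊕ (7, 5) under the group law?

(12, 6) + (7, 5). λ = (5 - 6)/(7 - 12) ≡ 12/8 mod 13. 8⁻¹ ≡ 5 (mod 13), so λ ≡ 8.
  x = λ² - 12 - 7 = 64 - 19 ≡ 6; y = λ·(12 - 6) - 6 ≡ 3. → (6, 3)

(6, 3)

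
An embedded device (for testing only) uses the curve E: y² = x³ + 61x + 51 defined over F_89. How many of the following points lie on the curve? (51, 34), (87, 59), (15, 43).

3

(51, 34): 34² ≡ 88, rhs ≡ 88 → on.
(87, 59): 59² ≡ 10, rhs ≡ 10 → on.
(15, 43): 43² ≡ 69, rhs ≡ 69 → on.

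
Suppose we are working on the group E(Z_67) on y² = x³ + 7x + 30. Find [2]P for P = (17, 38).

(48, 41)

tangent at (17, 38): λ = (3·17² + 7)/(2·38) ≡ 3/9. 9⁻¹ ≡ 15 (mod 67) since 9·15 = 135 ≡ 1, so λ ≡ 3·15 ≡ 45.
  x = λ² - 17 - 17 = 2025 - 34 ≡ 48; y = λ·(17 - 48) - 38 ≡ 41. → (48, 41)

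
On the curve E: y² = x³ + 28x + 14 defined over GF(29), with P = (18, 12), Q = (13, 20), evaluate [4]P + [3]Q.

First 4P:
Double-and-add on 4 = (100)₂. Start with P = (18, 12) for the leading 1-bit.
double: tangent at (18, 12): λ = (3·18² + 28)/(2·12) ≡ 14/24. 24⁻¹ ≡ 23 (mod 29) since 24·23 = 552 ≡ 1, so λ ≡ 14·23 ≡ 3.
  x = λ² - 18 - 18 = 9 - 36 ≡ 2; y = λ·(18 - 2) - 12 ≡ 7. → (2, 7)
double: tangent at (2, 7): λ = (3·2² + 28)/(2·7) ≡ 11/14. 14⁻¹ ≡ 27 (mod 29), so λ ≡ 11·27 ≡ 7.
  x = λ² - 2 - 2 = 49 - 4 ≡ 16; y = λ·(2 - 16) - 7 ≡ 11. → (16, 11)
4P = (16, 11).
Next 3Q:
Repeated addition: build up to 3Q.
2Q: tangent at (13, 20): λ = (3·13² + 28)/(2·20) ≡ 13/11. 11⁻¹ ≡ 8 (mod 29) since 11·8 = 88 ≡ 1, so λ ≡ 13·8 ≡ 17.
  x = λ² - 13 - 13 = 289 - 26 ≡ 2; y = λ·(13 - 2) - 20 ≡ 22. → (2, 22)
3Q: (2, 22) + (13, 20). λ = (20 - 22)/(13 - 2) ≡ 27/11 mod 29. 11⁻¹ ≡ 8 (mod 29) since 11·8 = 88 ≡ 1, so λ ≡ 13.
  x = λ² - 2 - 13 = 169 - 15 ≡ 9; y = λ·(2 - 9) - 22 ≡ 3. → (9, 3)
3Q = (9, 3).
Finally 4P + 3Q:
(16, 11) + (9, 3). λ = (3 - 11)/(9 - 16) ≡ 21/22 mod 29. 22⁻¹ ≡ 4 (mod 29), so λ ≡ 26.
  x = λ² - 16 - 9 = 676 - 25 ≡ 13; y = λ·(16 - 13) - 11 ≡ 9. → (13, 9)

(13, 9)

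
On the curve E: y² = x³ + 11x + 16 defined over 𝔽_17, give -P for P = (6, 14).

(6, 3)

-(6, 14) = (6, -14 mod 17) = (6, 3).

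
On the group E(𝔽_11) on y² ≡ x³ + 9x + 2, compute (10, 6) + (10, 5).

The two points share x = 10 and their y-coordinates satisfy 6 + 5 ≡ 0 (mod 11), so they are inverses. Their sum is O.

O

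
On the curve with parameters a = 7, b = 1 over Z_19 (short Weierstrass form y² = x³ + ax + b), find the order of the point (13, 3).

2P: tangent at (13, 3): λ = (3·13² + 7)/(2·3) ≡ 1/6. 6⁻¹ ≡ 16 (mod 19) since 6·16 = 96 ≡ 1, so λ ≡ 1·16 ≡ 16.
  x = λ² - 13 - 13 = 256 - 26 ≡ 2; y = λ·(13 - 2) - 3 ≡ 2. → (2, 2)
3P: (2, 2) + (13, 3). λ = (3 - 2)/(13 - 2) ≡ 1/11 mod 19. 11⁻¹ ≡ 7 (mod 19), so λ ≡ 7.
  x = λ² - 2 - 13 = 49 - 15 ≡ 15; y = λ·(2 - 15) - 2 ≡ 2. → (15, 2)
4P: (15, 2) + (13, 3). λ = (3 - 2)/(13 - 15) ≡ 1/17 mod 19. 17⁻¹ ≡ 9 (mod 19), so λ ≡ 9.
  x = λ² - 15 - 13 = 81 - 28 ≡ 15; y = λ·(15 - 15) - 2 ≡ 17. → (15, 17)
5P: (15, 17) + (13, 3). λ = (3 - 17)/(13 - 15) ≡ 5/17 mod 19. 17⁻¹ ≡ 9 (mod 19), so λ ≡ 7.
  x = λ² - 15 - 13 = 49 - 28 ≡ 2; y = λ·(15 - 2) - 17 ≡ 17. → (2, 17)
6P: (2, 17) + (13, 3). λ = (3 - 17)/(13 - 2) ≡ 5/11 mod 19. 11⁻¹ ≡ 7 (mod 19) since 11·7 = 77 ≡ 1, so λ ≡ 16.
  x = λ² - 2 - 13 = 256 - 15 ≡ 13; y = λ·(2 - 13) - 17 ≡ 16. → (13, 16)
7P: (13, 16) + (13, 3): same x and y₁ ≡ -y₂, so the sum is the point at infinity.
7P = the point at infinity, so the order is 7.

7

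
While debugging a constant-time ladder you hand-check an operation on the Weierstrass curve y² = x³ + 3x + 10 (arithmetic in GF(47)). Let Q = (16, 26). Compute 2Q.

tangent at (16, 26): λ = (3·16² + 3)/(2·26) ≡ 19/5. 5⁻¹ ≡ 19 (mod 47), so λ ≡ 19·19 ≡ 32.
  x = λ² - 16 - 16 = 1024 - 32 ≡ 5; y = λ·(16 - 5) - 26 ≡ 44. → (5, 44)

(5, 44)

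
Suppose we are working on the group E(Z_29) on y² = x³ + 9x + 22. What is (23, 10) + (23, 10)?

tangent at (23, 10): λ = (3·23² + 9)/(2·10) ≡ 1/20. 20⁻¹ ≡ 16 (mod 29) since 20·16 = 320 ≡ 1, so λ ≡ 1·16 ≡ 16.
  x = λ² - 23 - 23 = 256 - 46 ≡ 7; y = λ·(23 - 7) - 10 ≡ 14. → (7, 14)

(7, 14)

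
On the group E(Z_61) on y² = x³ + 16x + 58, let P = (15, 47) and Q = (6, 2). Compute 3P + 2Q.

First 3P:
Repeated addition: build up to 3P.
2P: tangent at (15, 47): λ = (3·15² + 16)/(2·47) ≡ 20/33. 33⁻¹ ≡ 37 (mod 61) since 33·37 = 1221 ≡ 1, so λ ≡ 20·37 ≡ 8.
  x = λ² - 15 - 15 = 64 - 30 ≡ 34; y = λ·(15 - 34) - 47 ≡ 45. → (34, 45)
3P: (34, 45) + (15, 47). λ = (47 - 45)/(15 - 34) ≡ 2/42 mod 61. 42⁻¹ ≡ 16 (mod 61) since 42·16 = 672 ≡ 1, so λ ≡ 32.
  x = λ² - 34 - 15 = 1024 - 49 ≡ 60; y = λ·(34 - 60) - 45 ≡ 38. → (60, 38)
3P = (60, 38).
Next 2Q:
Repeated addition: build up to 2Q.
2Q: tangent at (6, 2): λ = (3·6² + 16)/(2·2) ≡ 2/4. 4⁻¹ ≡ 46 (mod 61) since 4·46 = 184 ≡ 1, so λ ≡ 2·46 ≡ 31.
  x = λ² - 6 - 6 = 961 - 12 ≡ 34; y = λ·(6 - 34) - 2 ≡ 45. → (34, 45)
2Q = (34, 45).
Finally 3P + 2Q:
(60, 38) + (34, 45). λ = (45 - 38)/(34 - 60) ≡ 7/35 mod 61. 35⁻¹ ≡ 7 (mod 61), so λ ≡ 49.
  x = λ² - 60 - 34 = 2401 - 94 ≡ 50; y = λ·(60 - 50) - 38 ≡ 25. → (50, 25)

(50, 25)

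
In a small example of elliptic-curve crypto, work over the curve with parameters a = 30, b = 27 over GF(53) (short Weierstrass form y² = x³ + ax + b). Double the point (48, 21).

tangent at (48, 21): λ = (3·48² + 30)/(2·21) ≡ 52/42. 42⁻¹ ≡ 24 (mod 53), so λ ≡ 52·24 ≡ 29.
  x = λ² - 48 - 48 = 841 - 96 ≡ 3; y = λ·(48 - 3) - 21 ≡ 12. → (3, 12)

(3, 12)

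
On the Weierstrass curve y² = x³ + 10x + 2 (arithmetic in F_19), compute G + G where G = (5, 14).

tangent at (5, 14): λ = (3·5² + 10)/(2·14) ≡ 9/9. 9⁻¹ ≡ 17 (mod 19) since 9·17 = 153 ≡ 1, so λ ≡ 9·17 ≡ 1.
  x = λ² - 5 - 5 = 1 - 10 ≡ 10; y = λ·(5 - 10) - 14 ≡ 0. → (10, 0)

(10, 0)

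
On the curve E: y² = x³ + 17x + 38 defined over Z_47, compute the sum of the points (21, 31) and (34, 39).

(1, 3)

(21, 31) + (34, 39). λ = (39 - 31)/(34 - 21) ≡ 8/13 mod 47. 13⁻¹ ≡ 29 (mod 47), so λ ≡ 44.
  x = λ² - 21 - 34 = 1936 - 55 ≡ 1; y = λ·(21 - 1) - 31 ≡ 3. → (1, 3)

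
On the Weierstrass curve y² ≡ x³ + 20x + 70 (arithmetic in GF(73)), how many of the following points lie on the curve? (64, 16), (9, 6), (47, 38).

1

(64, 16): 16² ≡ 37, rhs ≡ 37 → on.
(9, 6): 6² ≡ 36, rhs ≡ 30 → off.
(47, 38): 38² ≡ 57, rhs ≡ 5 → off.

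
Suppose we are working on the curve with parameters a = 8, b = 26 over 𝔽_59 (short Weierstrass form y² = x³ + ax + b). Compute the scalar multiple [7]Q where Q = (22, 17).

Repeated addition: build up to 7Q.
2Q: tangent at (22, 17): λ = (3·22² + 8)/(2·17) ≡ 44/34. 34⁻¹ ≡ 33 (mod 59), so λ ≡ 44·33 ≡ 36.
  x = λ² - 22 - 22 = 1296 - 44 ≡ 13; y = λ·(22 - 13) - 17 ≡ 12. → (13, 12)
3Q: (13, 12) + (22, 17). λ = (17 - 12)/(22 - 13) ≡ 5/9 mod 59. 9⁻¹ ≡ 46 (mod 59), so λ ≡ 53.
  x = λ² - 13 - 22 = 2809 - 35 ≡ 1; y = λ·(13 - 1) - 12 ≡ 34. → (1, 34)
4Q: (1, 34) + (22, 17). λ = (17 - 34)/(22 - 1) ≡ 42/21 mod 59. 21⁻¹ ≡ 45 (mod 59) since 21·45 = 945 ≡ 1, so λ ≡ 2.
  x = λ² - 1 - 22 = 4 - 23 ≡ 40; y = λ·(1 - 40) - 34 ≡ 6. → (40, 6)
5Q: (40, 6) + (22, 17). λ = (17 - 6)/(22 - 40) ≡ 11/41 mod 59. 41⁻¹ ≡ 36 (mod 59), so λ ≡ 42.
  x = λ² - 40 - 22 = 1764 - 62 ≡ 50; y = λ·(40 - 50) - 6 ≡ 46. → (50, 46)
6Q: (50, 46) + (22, 17). λ = (17 - 46)/(22 - 50) ≡ 30/31 mod 59. 31⁻¹ ≡ 40 (mod 59), so λ ≡ 20.
  x = λ² - 50 - 22 = 400 - 72 ≡ 33; y = λ·(50 - 33) - 46 ≡ 58. → (33, 58)
7Q: (33, 58) + (22, 17). λ = (17 - 58)/(22 - 33) ≡ 18/48 mod 59. 48⁻¹ ≡ 16 (mod 59), so λ ≡ 52.
  x = λ² - 33 - 22 = 2704 - 55 ≡ 53; y = λ·(33 - 53) - 58 ≡ 23. → (53, 23)

(53, 23)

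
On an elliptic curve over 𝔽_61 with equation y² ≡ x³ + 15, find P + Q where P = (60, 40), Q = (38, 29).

(60, 40) + (38, 29). λ = (29 - 40)/(38 - 60) ≡ 50/39 mod 61. 39⁻¹ ≡ 36 (mod 61), so λ ≡ 31.
  x = λ² - 60 - 38 = 961 - 98 ≡ 9; y = λ·(60 - 9) - 40 ≡ 16. → (9, 16)

(9, 16)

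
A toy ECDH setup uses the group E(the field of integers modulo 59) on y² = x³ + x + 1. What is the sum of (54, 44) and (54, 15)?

O

The two points share x = 54 and their y-coordinates satisfy 44 + 15 ≡ 0 (mod 59), so they are inverses. Their sum is O.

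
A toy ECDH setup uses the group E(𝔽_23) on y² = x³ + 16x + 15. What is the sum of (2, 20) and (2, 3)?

O

The two points share x = 2 and their y-coordinates satisfy 20 + 3 ≡ 0 (mod 23), so they are inverses. Their sum is the point at infinity.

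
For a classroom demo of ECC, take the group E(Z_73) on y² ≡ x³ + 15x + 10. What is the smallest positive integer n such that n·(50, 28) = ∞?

2P: tangent at (50, 28): λ = (3·50² + 15)/(2·28) ≡ 69/56. 56⁻¹ ≡ 30 (mod 73), so λ ≡ 69·30 ≡ 26.
  x = λ² - 50 - 50 = 676 - 100 ≡ 65; y = λ·(50 - 65) - 28 ≡ 20. → (65, 20)
3P: (65, 20) + (50, 28). λ = (28 - 20)/(50 - 65) ≡ 8/58 mod 73. 58⁻¹ ≡ 34 (mod 73), so λ ≡ 53.
  x = λ² - 65 - 50 = 2809 - 115 ≡ 66; y = λ·(65 - 66) - 20 ≡ 0. → (66, 0)
4P: (66, 0) + (50, 28). λ = (28 - 0)/(50 - 66) ≡ 28/57 mod 73. 57⁻¹ ≡ 41 (mod 73), so λ ≡ 53.
  x = λ² - 66 - 50 = 2809 - 116 ≡ 65; y = λ·(66 - 65) - 0 ≡ 53. → (65, 53)
5P: (65, 53) + (50, 28). λ = (28 - 53)/(50 - 65) ≡ 48/58 mod 73. 58⁻¹ ≡ 34 (mod 73), so λ ≡ 26.
  x = λ² - 65 - 50 = 676 - 115 ≡ 50; y = λ·(65 - 50) - 53 ≡ 45. → (50, 45)
6P: (50, 45) + (50, 28): same x and y₁ ≡ -y₂, so the sum is ∞.
6P = ∞, so the order is 6.

6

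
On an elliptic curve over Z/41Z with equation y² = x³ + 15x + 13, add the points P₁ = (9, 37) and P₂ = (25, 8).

(9, 37) + (25, 8). λ = (8 - 37)/(25 - 9) ≡ 12/16 mod 41. 16⁻¹ ≡ 18 (mod 41) since 16·18 = 288 ≡ 1, so λ ≡ 11.
  x = λ² - 9 - 25 = 121 - 34 ≡ 5; y = λ·(9 - 5) - 37 ≡ 7. → (5, 7)

(5, 7)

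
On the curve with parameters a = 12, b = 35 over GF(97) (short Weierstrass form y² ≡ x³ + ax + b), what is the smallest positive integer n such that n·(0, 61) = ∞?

8

2P: tangent at (0, 61): λ = (3·0² + 12)/(2·61) ≡ 12/25. 25⁻¹ ≡ 66 (mod 97), so λ ≡ 12·66 ≡ 16.
  x = λ² - 0 - 0 = 256 - 0 ≡ 62; y = λ·(0 - 62) - 61 ≡ 14. → (62, 14)
3P: (62, 14) + (0, 61). λ = (61 - 14)/(0 - 62) ≡ 47/35 mod 97. 35⁻¹ ≡ 61 (mod 97), so λ ≡ 54.
  x = λ² - 62 - 0 = 2916 - 62 ≡ 41; y = λ·(62 - 41) - 14 ≡ 53. → (41, 53)
4P: (41, 53) + (0, 61). λ = (61 - 53)/(0 - 41) ≡ 8/56 mod 97. 56⁻¹ ≡ 26 (mod 97), so λ ≡ 14.
  x = λ² - 41 - 0 = 196 - 41 ≡ 58; y = λ·(41 - 58) - 53 ≡ 0. → (58, 0)
5P: (58, 0) + (0, 61). λ = (61 - 0)/(0 - 58) ≡ 61/39 mod 97. 39⁻¹ ≡ 5 (mod 97), so λ ≡ 14.
  x = λ² - 58 - 0 = 196 - 58 ≡ 41; y = λ·(58 - 41) - 0 ≡ 44. → (41, 44)
6P: (41, 44) + (0, 61). λ = (61 - 44)/(0 - 41) ≡ 17/56 mod 97. 56⁻¹ ≡ 26 (mod 97), so λ ≡ 54.
  x = λ² - 41 - 0 = 2916 - 41 ≡ 62; y = λ·(41 - 62) - 44 ≡ 83. → (62, 83)
7P: (62, 83) + (0, 61). λ = (61 - 83)/(0 - 62) ≡ 75/35 mod 97. 35⁻¹ ≡ 61 (mod 97) since 35·61 = 2135 ≡ 1, so λ ≡ 16.
  x = λ² - 62 - 0 = 256 - 62 ≡ 0; y = λ·(62 - 0) - 83 ≡ 36. → (0, 36)
8P: (0, 36) + (0, 61): same x and y₁ ≡ -y₂, so the sum is ∞.
8P = ∞, so the order is 8.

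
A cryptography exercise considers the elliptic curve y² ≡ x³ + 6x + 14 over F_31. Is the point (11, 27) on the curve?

y² = 27² ≡ 16; x³ + 6x + 14 = 1411 ≡ 16 (mod 31). 16 = 16.

yes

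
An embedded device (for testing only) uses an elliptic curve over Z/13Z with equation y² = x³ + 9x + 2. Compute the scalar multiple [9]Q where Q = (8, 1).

(3, 11)

Double-and-add on 9 = (1001)₂. Start with Q = (8, 1) for the leading 1-bit.
double: tangent at (8, 1): λ = (3·8² + 9)/(2·1) ≡ 6/2. 2⁻¹ ≡ 7 (mod 13), so λ ≡ 6·7 ≡ 3.
  x = λ² - 8 - 8 = 9 - 16 ≡ 6; y = λ·(8 - 6) - 1 ≡ 5. → (6, 5)
double: tangent at (6, 5): λ = (3·6² + 9)/(2·5) ≡ 0/10. 10⁻¹ ≡ 4 (mod 13), so λ ≡ 0·4 ≡ 0.
  x = λ² - 6 - 6 = 0 - 12 ≡ 1; y = λ·(6 - 1) - 5 ≡ 8. → (1, 8)
double: tangent at (1, 8): λ = (3·1² + 9)/(2·8) ≡ 12/3. 3⁻¹ ≡ 9 (mod 13), so λ ≡ 12·9 ≡ 4.
  x = λ² - 1 - 1 = 16 - 2 ≡ 1; y = λ·(1 - 1) - 8 ≡ 5. → (1, 5)
add Q: (1, 5) + (8, 1). λ = (1 - 5)/(8 - 1) ≡ 9/7 mod 13. 7⁻¹ ≡ 2 (mod 13), so λ ≡ 5.
  x = λ² - 1 - 8 = 25 - 9 ≡ 3; y = λ·(1 - 3) - 5 ≡ 11. → (3, 11)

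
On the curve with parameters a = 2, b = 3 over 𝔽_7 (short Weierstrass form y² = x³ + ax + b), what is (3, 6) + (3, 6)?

tangent at (3, 6): λ = (3·3² + 2)/(2·6) ≡ 1/5. 5⁻¹ ≡ 3 (mod 7) since 5·3 = 15 ≡ 1, so λ ≡ 1·3 ≡ 3.
  x = λ² - 3 - 3 = 9 - 6 ≡ 3; y = λ·(3 - 3) - 6 ≡ 1. → (3, 1)

(3, 1)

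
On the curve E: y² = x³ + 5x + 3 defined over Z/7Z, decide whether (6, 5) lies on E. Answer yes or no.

y² = 5² ≡ 4; x³ + 5x + 3 = 249 ≡ 4 (mod 7). 4 = 4.

yes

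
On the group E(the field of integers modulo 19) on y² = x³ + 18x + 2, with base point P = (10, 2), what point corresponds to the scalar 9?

(16, 15)

Repeated addition: build up to 9P.
2P: tangent at (10, 2): λ = (3·10² + 18)/(2·2) ≡ 14/4. 4⁻¹ ≡ 5 (mod 19), so λ ≡ 14·5 ≡ 13.
  x = λ² - 10 - 10 = 169 - 20 ≡ 16; y = λ·(10 - 16) - 2 ≡ 15. → (16, 15)
3P: (16, 15) + (10, 2). λ = (2 - 15)/(10 - 16) ≡ 6/13 mod 19. 13⁻¹ ≡ 3 (mod 19) since 13·3 = 39 ≡ 1, so λ ≡ 18.
  x = λ² - 16 - 10 = 324 - 26 ≡ 13; y = λ·(16 - 13) - 15 ≡ 1. → (13, 1)
4P: (13, 1) + (10, 2). λ = (2 - 1)/(10 - 13) ≡ 1/16 mod 19. 16⁻¹ ≡ 6 (mod 19), so λ ≡ 6.
  x = λ² - 13 - 10 = 36 - 23 ≡ 13; y = λ·(13 - 13) - 1 ≡ 18. → (13, 18)
5P: (13, 18) + (10, 2). λ = (2 - 18)/(10 - 13) ≡ 3/16 mod 19. 16⁻¹ ≡ 6 (mod 19) since 16·6 = 96 ≡ 1, so λ ≡ 18.
  x = λ² - 13 - 10 = 324 - 23 ≡ 16; y = λ·(13 - 16) - 18 ≡ 4. → (16, 4)
6P: (16, 4) + (10, 2). λ = (2 - 4)/(10 - 16) ≡ 17/13 mod 19. 13⁻¹ ≡ 3 (mod 19), so λ ≡ 13.
  x = λ² - 16 - 10 = 169 - 26 ≡ 10; y = λ·(16 - 10) - 4 ≡ 17. → (10, 17)
7P: (10, 17) + (10, 2): same x and y₁ ≡ -y₂, so the sum is O.
8P: O + (10, 2) = (10, 2) (identity).
9P: tangent at (10, 2): λ = (3·10² + 18)/(2·2) ≡ 14/4. 4⁻¹ ≡ 5 (mod 19), so λ ≡ 14·5 ≡ 13.
  x = λ² - 10 - 10 = 169 - 20 ≡ 16; y = λ·(10 - 16) - 2 ≡ 15. → (16, 15)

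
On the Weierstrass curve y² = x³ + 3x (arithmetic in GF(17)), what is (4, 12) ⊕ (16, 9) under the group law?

(13, 3)

(4, 12) + (16, 9). λ = (9 - 12)/(16 - 4) ≡ 14/12 mod 17. 12⁻¹ ≡ 10 (mod 17) since 12·10 = 120 ≡ 1, so λ ≡ 4.
  x = λ² - 4 - 16 = 16 - 20 ≡ 13; y = λ·(4 - 13) - 12 ≡ 3. → (13, 3)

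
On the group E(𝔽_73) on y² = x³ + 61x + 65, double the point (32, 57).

tangent at (32, 57): λ = (3·32² + 61)/(2·57) ≡ 67/41. 41⁻¹ ≡ 57 (mod 73) since 41·57 = 2337 ≡ 1, so λ ≡ 67·57 ≡ 23.
  x = λ² - 32 - 32 = 529 - 64 ≡ 27; y = λ·(32 - 27) - 57 ≡ 58. → (27, 58)

(27, 58)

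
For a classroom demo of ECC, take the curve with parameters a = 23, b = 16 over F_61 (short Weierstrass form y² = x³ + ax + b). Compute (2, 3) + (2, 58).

The two points share x = 2 and their y-coordinates satisfy 3 + 58 ≡ 0 (mod 61), so they are inverses. Their sum is O.

O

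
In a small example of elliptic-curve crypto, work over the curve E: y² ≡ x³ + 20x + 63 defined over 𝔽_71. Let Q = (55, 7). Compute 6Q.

(33, 38)

Double-and-add on 6 = (110)₂. Start with Q = (55, 7) for the leading 1-bit.
double: tangent at (55, 7): λ = (3·55² + 20)/(2·7) ≡ 7/14. 14⁻¹ ≡ 66 (mod 71) since 14·66 = 924 ≡ 1, so λ ≡ 7·66 ≡ 36.
  x = λ² - 55 - 55 = 1296 - 110 ≡ 50; y = λ·(55 - 50) - 7 ≡ 31. → (50, 31)
add Q: (50, 31) + (55, 7). λ = (7 - 31)/(55 - 50) ≡ 47/5 mod 71. 5⁻¹ ≡ 57 (mod 71), so λ ≡ 52.
  x = λ² - 50 - 55 = 2704 - 105 ≡ 43; y = λ·(50 - 43) - 31 ≡ 49. → (43, 49)
double: tangent at (43, 49): λ = (3·43² + 20)/(2·49) ≡ 29/27. 27⁻¹ ≡ 50 (mod 71) since 27·50 = 1350 ≡ 1, so λ ≡ 29·50 ≡ 30.
  x = λ² - 43 - 43 = 900 - 86 ≡ 33; y = λ·(43 - 33) - 49 ≡ 38. → (33, 38)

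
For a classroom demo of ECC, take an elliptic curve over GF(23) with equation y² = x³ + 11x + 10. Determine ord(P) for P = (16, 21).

2P: tangent at (16, 21): λ = (3·16² + 11)/(2·21) ≡ 20/19. 19⁻¹ ≡ 17 (mod 23), so λ ≡ 20·17 ≡ 18.
  x = λ² - 16 - 16 = 324 - 32 ≡ 16; y = λ·(16 - 16) - 21 ≡ 2. → (16, 2)
3P: (16, 2) + (16, 21): same x and y₁ ≡ -y₂, so the sum is ∞.
3P = ∞, so the order is 3.

3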